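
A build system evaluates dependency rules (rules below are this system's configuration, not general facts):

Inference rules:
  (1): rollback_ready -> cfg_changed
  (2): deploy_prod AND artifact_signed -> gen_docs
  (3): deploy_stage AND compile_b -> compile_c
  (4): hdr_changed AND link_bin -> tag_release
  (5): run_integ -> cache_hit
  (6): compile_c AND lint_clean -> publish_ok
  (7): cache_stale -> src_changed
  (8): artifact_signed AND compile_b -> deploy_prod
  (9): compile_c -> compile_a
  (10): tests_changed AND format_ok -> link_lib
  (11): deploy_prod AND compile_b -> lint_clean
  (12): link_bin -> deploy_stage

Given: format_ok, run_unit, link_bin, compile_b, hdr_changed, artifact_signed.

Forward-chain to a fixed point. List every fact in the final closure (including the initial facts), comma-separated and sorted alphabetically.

[1] (4) [hdr_changed AND link_bin -> tag_release]; (8) [artifact_signed AND compile_b -> deploy_prod]; (12) [link_bin -> deploy_stage]. ⇒ new: tag_release, deploy_prod, deploy_stage.
[2] (2) [deploy_prod AND artifact_signed -> gen_docs]; (3) [deploy_stage AND compile_b -> compile_c]; (11) [deploy_prod AND compile_b -> lint_clean]. ⇒ new: gen_docs, compile_c, lint_clean.
[3] (6) [compile_c AND lint_clean -> publish_ok]; (9) [compile_c -> compile_a]. ⇒ new: publish_ok, compile_a.

artifact_signed, compile_a, compile_b, compile_c, deploy_prod, deploy_stage, format_ok, gen_docs, hdr_changed, link_bin, lint_clean, publish_ok, run_unit, tag_release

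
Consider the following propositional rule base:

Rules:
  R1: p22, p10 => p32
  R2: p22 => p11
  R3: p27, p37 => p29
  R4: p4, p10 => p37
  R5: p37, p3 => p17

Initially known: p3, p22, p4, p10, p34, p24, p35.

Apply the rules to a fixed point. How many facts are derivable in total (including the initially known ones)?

Round 1 fires R1, R2, R4, giving p32, p11, p37.
Round 2 fires R5, giving p17.
Closure: {p10, p11, p17, p22, p24, p3, p32, p34, p35, p37, p4} — 11 facts.

11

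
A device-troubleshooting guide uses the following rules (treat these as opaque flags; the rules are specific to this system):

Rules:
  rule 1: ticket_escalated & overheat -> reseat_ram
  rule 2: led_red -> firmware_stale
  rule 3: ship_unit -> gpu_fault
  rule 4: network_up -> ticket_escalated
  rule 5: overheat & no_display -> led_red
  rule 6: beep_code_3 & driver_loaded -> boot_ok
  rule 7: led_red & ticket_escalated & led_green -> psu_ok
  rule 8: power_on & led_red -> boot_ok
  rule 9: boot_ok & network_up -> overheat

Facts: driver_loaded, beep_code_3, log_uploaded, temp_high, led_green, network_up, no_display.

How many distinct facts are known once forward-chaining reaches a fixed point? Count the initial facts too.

14

[1] rule 4 [network_up -> ticket_escalated]; rule 6 [beep_code_3 & driver_loaded -> boot_ok]. ⇒ new: ticket_escalated, boot_ok.
[2] rule 9 [boot_ok & network_up -> overheat]. ⇒ new: overheat.
[3] rule 1 [ticket_escalated & overheat -> reseat_ram]; rule 5 [overheat & no_display -> led_red]. ⇒ new: reseat_ram, led_red.
[4] rule 2 [led_red -> firmware_stale]; rule 7 [led_red & ticket_escalated & led_green -> psu_ok]. ⇒ new: firmware_stale, psu_ok.
Closure: {beep_code_3, boot_ok, driver_loaded, firmware_stale, led_green, led_red, log_uploaded, network_up, no_display, overheat, psu_ok, reseat_ram, temp_high, ticket_escalated} — 14 facts.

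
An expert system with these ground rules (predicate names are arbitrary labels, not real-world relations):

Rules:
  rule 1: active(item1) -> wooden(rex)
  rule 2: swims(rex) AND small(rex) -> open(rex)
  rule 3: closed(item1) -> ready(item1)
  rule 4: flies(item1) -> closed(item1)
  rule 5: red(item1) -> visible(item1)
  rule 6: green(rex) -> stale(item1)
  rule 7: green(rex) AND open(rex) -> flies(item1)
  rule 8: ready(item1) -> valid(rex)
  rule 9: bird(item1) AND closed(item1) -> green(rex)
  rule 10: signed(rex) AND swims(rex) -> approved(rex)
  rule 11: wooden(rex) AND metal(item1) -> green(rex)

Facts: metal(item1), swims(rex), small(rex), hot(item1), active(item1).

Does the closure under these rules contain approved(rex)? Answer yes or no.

no

Round 1: rule 1 [active(item1) -> wooden(rex)]; rule 2 [swims(rex) AND small(rex) -> open(rex)]. Adds wooden(rex), open(rex).
Round 2: rule 11 [wooden(rex) AND metal(item1) -> green(rex)]. Adds green(rex).
Round 3: rule 6 [green(rex) -> stale(item1)]; rule 7 [green(rex) AND open(rex) -> flies(item1)]. Adds stale(item1), flies(item1).
Round 4: rule 4 [flies(item1) -> closed(item1)]. Adds closed(item1).
Round 5: rule 3 [closed(item1) -> ready(item1)]. Adds ready(item1).
Round 6: rule 8 [ready(item1) -> valid(rex)]. Adds valid(rex).
Fixed point reached. approved(rex) is concluded only by rule 10; rule 10 needs signed(rex) (never derived).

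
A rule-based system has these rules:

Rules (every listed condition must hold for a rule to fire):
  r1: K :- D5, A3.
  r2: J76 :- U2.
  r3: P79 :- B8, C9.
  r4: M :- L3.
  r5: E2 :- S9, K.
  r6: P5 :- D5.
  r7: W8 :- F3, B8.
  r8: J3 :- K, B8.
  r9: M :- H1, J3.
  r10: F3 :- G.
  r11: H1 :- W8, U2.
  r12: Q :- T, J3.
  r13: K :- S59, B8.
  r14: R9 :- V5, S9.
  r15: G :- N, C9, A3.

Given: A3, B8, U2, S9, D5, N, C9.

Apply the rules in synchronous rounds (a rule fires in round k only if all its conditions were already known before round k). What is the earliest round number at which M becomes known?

5

Round 1 fires r1, r2, r3, r6, r15, giving K, J76, P79, P5, G.
Round 2 fires r5, r8, r10, giving E2, J3, F3.
Round 3 fires r7, giving W8.
Round 4 fires r11, giving H1.
Round 5 fires r9, giving M.
M first appears in round 5.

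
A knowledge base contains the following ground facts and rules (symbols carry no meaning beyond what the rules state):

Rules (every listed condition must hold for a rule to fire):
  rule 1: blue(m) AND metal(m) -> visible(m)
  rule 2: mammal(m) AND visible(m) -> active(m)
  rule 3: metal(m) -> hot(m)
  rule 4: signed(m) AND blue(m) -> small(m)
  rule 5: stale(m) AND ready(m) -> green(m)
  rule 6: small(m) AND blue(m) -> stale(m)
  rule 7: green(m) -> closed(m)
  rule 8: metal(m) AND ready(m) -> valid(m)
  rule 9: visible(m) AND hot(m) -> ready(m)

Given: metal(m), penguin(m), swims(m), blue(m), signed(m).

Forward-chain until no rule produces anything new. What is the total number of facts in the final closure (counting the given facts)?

13

Round 1 — rule 1, rule 3, rule 4, derive visible(m), hot(m), small(m).
Round 2 — rule 6, rule 9, derive stale(m), ready(m).
Round 3 — rule 5, rule 8, derive green(m), valid(m).
Round 4 — rule 7, derive closed(m).
Closure: {blue(m), closed(m), green(m), hot(m), metal(m), penguin(m), ready(m), signed(m), small(m), stale(m), swims(m), valid(m), visible(m)} — 13 facts.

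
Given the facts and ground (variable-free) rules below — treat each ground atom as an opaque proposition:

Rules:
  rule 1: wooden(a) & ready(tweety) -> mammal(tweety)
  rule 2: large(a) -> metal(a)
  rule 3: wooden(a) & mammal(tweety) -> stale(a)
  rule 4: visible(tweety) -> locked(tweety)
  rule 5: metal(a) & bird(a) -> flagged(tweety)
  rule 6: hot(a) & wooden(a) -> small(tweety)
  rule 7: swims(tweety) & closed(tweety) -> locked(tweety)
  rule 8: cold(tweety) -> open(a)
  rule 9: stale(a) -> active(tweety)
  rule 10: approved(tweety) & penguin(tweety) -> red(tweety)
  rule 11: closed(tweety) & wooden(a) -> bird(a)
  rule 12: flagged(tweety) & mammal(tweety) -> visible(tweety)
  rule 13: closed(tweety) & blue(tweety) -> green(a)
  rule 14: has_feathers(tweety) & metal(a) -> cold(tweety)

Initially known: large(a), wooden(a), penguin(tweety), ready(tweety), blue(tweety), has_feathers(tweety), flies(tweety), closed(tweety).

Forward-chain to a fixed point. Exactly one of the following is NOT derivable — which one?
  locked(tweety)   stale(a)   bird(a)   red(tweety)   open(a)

red(tweety)

Round 1: rule 1 [wooden(a) & ready(tweety) -> mammal(tweety)]; rule 2 [large(a) -> metal(a)]; rule 11 [closed(tweety) & wooden(a) -> bird(a)]; rule 13 [closed(tweety) & blue(tweety) -> green(a)]. New: mammal(tweety), metal(a), bird(a), green(a).
Round 2: rule 3 [wooden(a) & mammal(tweety) -> stale(a)]; rule 5 [metal(a) & bird(a) -> flagged(tweety)]; rule 14 [has_feathers(tweety) & metal(a) -> cold(tweety)]. New: stale(a), flagged(tweety), cold(tweety).
Round 3: rule 8 [cold(tweety) -> open(a)]; rule 9 [stale(a) -> active(tweety)]; rule 12 [flagged(tweety) & mammal(tweety) -> visible(tweety)]. New: open(a), active(tweety), visible(tweety).
Round 4: rule 4 [visible(tweety) -> locked(tweety)]. New: locked(tweety).
Derived: open(a) (round 3), stale(a) (round 2), bird(a) (round 1), locked(tweety) (round 4). red(tweety) never appears in any round.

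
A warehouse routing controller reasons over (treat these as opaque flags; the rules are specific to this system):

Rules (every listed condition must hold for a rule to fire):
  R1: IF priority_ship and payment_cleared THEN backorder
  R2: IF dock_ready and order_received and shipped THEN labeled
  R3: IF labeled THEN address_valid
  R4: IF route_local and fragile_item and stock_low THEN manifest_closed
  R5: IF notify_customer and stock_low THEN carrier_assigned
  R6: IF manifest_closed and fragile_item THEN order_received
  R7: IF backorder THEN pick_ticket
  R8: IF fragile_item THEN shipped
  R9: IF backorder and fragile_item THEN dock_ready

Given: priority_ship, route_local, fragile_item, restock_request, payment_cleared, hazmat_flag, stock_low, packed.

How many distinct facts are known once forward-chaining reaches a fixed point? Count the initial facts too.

16

Round 1: R1 [IF priority_ship and payment_cleared THEN backorder]; R4 [IF route_local and fragile_item and stock_low THEN manifest_closed]; R8 [IF fragile_item THEN shipped]. Adds backorder, manifest_closed, shipped.
Round 2: R6 [IF manifest_closed and fragile_item THEN order_received]; R7 [IF backorder THEN pick_ticket]; R9 [IF backorder and fragile_item THEN dock_ready]. Adds order_received, pick_ticket, dock_ready.
Round 3: R2 [IF dock_ready and order_received and shipped THEN labeled]. Adds labeled.
Round 4: R3 [IF labeled THEN address_valid]. Adds address_valid.
Closure: {address_valid, backorder, dock_ready, fragile_item, hazmat_flag, labeled, manifest_closed, order_received, packed, payment_cleared, pick_ticket, priority_ship, restock_request, route_local, shipped, stock_low} — 16 facts.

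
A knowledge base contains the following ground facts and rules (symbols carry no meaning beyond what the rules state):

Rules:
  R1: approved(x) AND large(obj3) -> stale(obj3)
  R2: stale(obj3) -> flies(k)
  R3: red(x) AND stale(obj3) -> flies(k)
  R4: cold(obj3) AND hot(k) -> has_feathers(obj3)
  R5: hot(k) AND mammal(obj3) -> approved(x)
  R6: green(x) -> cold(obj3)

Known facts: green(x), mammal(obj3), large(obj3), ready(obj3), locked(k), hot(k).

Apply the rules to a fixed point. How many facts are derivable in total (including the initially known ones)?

11

Round 1 fires R5, R6, giving approved(x), cold(obj3).
Round 2 fires R1, R4, giving stale(obj3), has_feathers(obj3).
Round 3 fires R2, giving flies(k).
Closure: {approved(x), cold(obj3), flies(k), green(x), has_feathers(obj3), hot(k), large(obj3), locked(k), mammal(obj3), ready(obj3), stale(obj3)} — 11 facts.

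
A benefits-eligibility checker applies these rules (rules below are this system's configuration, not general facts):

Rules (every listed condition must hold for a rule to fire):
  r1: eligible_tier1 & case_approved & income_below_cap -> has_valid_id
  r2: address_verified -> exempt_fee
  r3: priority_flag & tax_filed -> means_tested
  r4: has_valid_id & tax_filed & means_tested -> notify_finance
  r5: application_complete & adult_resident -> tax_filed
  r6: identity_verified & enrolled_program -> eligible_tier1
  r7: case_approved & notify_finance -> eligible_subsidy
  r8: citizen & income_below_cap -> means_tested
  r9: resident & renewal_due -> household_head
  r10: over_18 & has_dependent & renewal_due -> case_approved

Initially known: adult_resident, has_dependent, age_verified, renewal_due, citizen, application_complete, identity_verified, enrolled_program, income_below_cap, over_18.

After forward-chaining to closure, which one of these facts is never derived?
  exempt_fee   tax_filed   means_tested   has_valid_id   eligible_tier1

Round 1 fires r5, r6, r8, r10, giving tax_filed, eligible_tier1, means_tested, case_approved.
Round 2 fires r1, giving has_valid_id.
Round 3 fires r4, giving notify_finance.
Round 4 fires r7, giving eligible_subsidy.
Derived: tax_filed (round 1), has_valid_id (round 2), eligible_tier1 (round 1), means_tested (round 1). exempt_fee never appears in any round.

exempt_fee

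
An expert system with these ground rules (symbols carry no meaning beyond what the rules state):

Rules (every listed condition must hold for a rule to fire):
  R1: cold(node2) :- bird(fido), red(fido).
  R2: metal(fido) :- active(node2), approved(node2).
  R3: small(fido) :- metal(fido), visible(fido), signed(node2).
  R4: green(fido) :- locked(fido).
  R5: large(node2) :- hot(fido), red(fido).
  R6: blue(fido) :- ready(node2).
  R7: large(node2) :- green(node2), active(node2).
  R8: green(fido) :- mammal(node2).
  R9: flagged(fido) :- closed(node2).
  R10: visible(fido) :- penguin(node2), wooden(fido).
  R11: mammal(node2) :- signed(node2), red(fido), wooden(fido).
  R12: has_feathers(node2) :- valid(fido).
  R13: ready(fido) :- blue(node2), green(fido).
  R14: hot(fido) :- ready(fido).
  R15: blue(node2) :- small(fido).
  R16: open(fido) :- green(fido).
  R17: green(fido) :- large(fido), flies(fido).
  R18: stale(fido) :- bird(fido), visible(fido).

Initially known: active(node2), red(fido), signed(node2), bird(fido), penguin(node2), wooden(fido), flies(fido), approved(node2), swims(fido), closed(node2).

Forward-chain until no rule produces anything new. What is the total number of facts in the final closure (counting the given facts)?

Round 1: R1 [cold(node2) :- bird(fido), red(fido).]; R2 [metal(fido) :- active(node2), approved(node2).]; R9 [flagged(fido) :- closed(node2).]; R10 [visible(fido) :- penguin(node2), wooden(fido).]; R11 [mammal(node2) :- signed(node2), red(fido), wooden(fido).]. New: cold(node2), metal(fido), flagged(fido), visible(fido), mammal(node2).
Round 2: R3 [small(fido) :- metal(fido), visible(fido), signed(node2).]; R8 [green(fido) :- mammal(node2).]; R18 [stale(fido) :- bird(fido), visible(fido).]. New: small(fido), green(fido), stale(fido).
Round 3: R15 [blue(node2) :- small(fido).]; R16 [open(fido) :- green(fido).]. New: blue(node2), open(fido).
Round 4: R13 [ready(fido) :- blue(node2), green(fido).]. New: ready(fido).
Round 5: R14 [hot(fido) :- ready(fido).]. New: hot(fido).
Round 6: R5 [large(node2) :- hot(fido), red(fido).]. New: large(node2).
Closure: {active(node2), approved(node2), bird(fido), blue(node2), closed(node2), cold(node2), flagged(fido), flies(fido), green(fido), hot(fido), large(node2), mammal(node2), metal(fido), open(fido), penguin(node2), ready(fido), red(fido), signed(node2), small(fido), stale(fido), swims(fido), visible(fido), wooden(fido)} — 23 facts.

23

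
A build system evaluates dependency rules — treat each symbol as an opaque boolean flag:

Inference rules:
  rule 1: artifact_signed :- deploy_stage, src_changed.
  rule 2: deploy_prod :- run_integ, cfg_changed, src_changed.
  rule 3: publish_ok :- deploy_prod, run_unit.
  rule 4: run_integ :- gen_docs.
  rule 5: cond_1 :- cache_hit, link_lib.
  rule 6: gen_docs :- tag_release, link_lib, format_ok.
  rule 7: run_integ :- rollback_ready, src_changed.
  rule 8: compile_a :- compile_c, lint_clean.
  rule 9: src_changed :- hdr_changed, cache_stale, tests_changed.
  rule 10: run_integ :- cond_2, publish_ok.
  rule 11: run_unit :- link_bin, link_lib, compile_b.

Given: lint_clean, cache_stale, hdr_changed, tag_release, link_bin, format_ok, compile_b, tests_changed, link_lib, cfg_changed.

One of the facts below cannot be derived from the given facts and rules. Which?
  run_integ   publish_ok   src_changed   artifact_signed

Round 1 — rule 6, rule 9, rule 11, derive gen_docs, src_changed, run_unit.
Round 2 — rule 4, derive run_integ.
Round 3 — rule 2, derive deploy_prod.
Round 4 — rule 3, derive publish_ok.
Derived: run_integ (round 2), publish_ok (round 4), src_changed (round 1). artifact_signed never appears in any round.

artifact_signed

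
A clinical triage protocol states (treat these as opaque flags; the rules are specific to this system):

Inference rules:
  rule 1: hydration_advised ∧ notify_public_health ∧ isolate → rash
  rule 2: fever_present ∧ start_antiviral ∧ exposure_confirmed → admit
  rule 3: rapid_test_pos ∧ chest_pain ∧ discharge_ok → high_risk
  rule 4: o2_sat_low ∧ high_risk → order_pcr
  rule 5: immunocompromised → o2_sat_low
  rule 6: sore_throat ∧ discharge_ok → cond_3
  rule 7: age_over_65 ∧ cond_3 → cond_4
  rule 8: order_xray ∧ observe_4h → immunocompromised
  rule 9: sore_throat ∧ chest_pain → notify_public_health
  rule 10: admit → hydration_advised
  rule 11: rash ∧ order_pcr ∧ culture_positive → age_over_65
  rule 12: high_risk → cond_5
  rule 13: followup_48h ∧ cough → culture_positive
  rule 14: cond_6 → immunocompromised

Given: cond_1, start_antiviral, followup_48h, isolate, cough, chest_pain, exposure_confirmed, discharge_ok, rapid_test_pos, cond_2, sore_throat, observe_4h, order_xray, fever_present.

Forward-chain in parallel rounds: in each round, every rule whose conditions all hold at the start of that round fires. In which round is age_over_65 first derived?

4

Round 1: rule 2 [fever_present ∧ start_antiviral ∧ exposure_confirmed → admit]; rule 3 [rapid_test_pos ∧ chest_pain ∧ discharge_ok → high_risk]; rule 6 [sore_throat ∧ discharge_ok → cond_3]; rule 8 [order_xray ∧ observe_4h → immunocompromised]; rule 9 [sore_throat ∧ chest_pain → notify_public_health]; rule 13 [followup_48h ∧ cough → culture_positive]. Adds admit, high_risk, cond_3, immunocompromised, notify_public_health, culture_positive.
Round 2: rule 5 [immunocompromised → o2_sat_low]; rule 10 [admit → hydration_advised]; rule 12 [high_risk → cond_5]. Adds o2_sat_low, hydration_advised, cond_5.
Round 3: rule 1 [hydration_advised ∧ notify_public_health ∧ isolate → rash]; rule 4 [o2_sat_low ∧ high_risk → order_pcr]. Adds rash, order_pcr.
Round 4: rule 11 [rash ∧ order_pcr ∧ culture_positive → age_over_65]. Adds age_over_65.
age_over_65 first appears in round 4.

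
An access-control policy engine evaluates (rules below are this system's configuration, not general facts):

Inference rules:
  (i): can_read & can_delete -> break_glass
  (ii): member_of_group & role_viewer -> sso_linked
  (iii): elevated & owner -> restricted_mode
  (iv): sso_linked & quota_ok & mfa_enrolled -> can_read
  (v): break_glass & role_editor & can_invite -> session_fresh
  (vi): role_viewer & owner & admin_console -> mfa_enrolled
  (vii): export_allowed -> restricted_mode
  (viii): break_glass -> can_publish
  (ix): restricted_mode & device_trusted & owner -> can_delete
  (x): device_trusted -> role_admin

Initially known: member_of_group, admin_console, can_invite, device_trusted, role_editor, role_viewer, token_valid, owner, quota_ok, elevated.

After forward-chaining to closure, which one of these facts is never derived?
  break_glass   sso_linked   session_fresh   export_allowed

Round 1 fires (ii), (iii), (vi), (x), giving sso_linked, restricted_mode, mfa_enrolled, role_admin.
Round 2 fires (iv), (ix), giving can_read, can_delete.
Round 3 fires (i), giving break_glass.
Round 4 fires (v), (viii), giving session_fresh, can_publish.
Derived: break_glass (round 3), session_fresh (round 4), sso_linked (round 1). export_allowed never appears in any round.

export_allowed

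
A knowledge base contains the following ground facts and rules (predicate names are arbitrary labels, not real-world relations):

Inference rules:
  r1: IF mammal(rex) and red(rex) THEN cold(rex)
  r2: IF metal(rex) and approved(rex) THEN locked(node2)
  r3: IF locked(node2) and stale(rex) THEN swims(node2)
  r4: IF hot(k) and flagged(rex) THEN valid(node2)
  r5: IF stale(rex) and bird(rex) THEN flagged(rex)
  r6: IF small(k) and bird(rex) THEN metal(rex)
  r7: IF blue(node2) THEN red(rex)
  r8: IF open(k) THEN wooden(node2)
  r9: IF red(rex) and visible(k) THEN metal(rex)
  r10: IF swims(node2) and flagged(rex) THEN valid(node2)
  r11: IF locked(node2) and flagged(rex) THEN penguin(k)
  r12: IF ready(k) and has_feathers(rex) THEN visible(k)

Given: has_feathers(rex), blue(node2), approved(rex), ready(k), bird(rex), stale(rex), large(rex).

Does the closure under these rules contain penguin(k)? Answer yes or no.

yes

Round 1 — r5, r7, r12, derive flagged(rex), red(rex), visible(k).
Round 2 — r9, derive metal(rex).
Round 3 — r2, derive locked(node2).
Round 4 — r3, r11, derive swims(node2), penguin(k).
Round 5 — r10, derive valid(node2).
penguin(k) appears in round 4, so it is derivable.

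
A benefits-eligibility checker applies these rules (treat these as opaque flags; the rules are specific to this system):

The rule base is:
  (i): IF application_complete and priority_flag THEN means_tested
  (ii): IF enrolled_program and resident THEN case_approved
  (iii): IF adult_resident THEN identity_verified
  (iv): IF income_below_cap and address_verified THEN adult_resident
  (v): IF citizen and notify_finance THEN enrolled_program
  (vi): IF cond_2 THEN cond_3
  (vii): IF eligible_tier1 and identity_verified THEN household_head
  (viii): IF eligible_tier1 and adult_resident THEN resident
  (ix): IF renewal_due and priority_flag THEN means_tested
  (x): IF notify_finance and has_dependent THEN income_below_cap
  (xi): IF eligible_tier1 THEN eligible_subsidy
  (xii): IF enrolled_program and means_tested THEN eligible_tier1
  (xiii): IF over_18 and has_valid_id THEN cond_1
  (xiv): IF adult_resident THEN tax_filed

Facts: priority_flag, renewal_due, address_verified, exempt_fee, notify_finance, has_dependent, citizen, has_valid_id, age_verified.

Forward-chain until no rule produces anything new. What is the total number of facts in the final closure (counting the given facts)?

20

Round 1 — (v), (ix), (x), derive enrolled_program, means_tested, income_below_cap.
Round 2 — (iv), (xii), derive adult_resident, eligible_tier1.
Round 3 — (iii), (viii), (xi), (xiv), derive identity_verified, resident, eligible_subsidy, tax_filed.
Round 4 — (ii), (vii), derive case_approved, household_head.
Closure: {address_verified, adult_resident, age_verified, case_approved, citizen, eligible_subsidy, eligible_tier1, enrolled_program, exempt_fee, has_dependent, has_valid_id, household_head, identity_verified, income_below_cap, means_tested, notify_finance, priority_flag, renewal_due, resident, tax_filed} — 20 facts.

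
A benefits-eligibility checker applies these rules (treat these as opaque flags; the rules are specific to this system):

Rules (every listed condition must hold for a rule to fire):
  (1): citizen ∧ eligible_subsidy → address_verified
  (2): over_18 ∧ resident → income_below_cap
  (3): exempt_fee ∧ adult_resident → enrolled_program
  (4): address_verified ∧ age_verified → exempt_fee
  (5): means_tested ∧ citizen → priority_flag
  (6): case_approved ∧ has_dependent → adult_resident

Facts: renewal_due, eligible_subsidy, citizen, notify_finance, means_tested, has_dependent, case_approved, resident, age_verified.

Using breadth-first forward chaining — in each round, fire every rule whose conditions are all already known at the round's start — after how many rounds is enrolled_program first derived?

3

Round 1: (1) [citizen ∧ eligible_subsidy → address_verified]; (5) [means_tested ∧ citizen → priority_flag]; (6) [case_approved ∧ has_dependent → adult_resident]. Adds address_verified, priority_flag, adult_resident.
Round 2: (4) [address_verified ∧ age_verified → exempt_fee]. Adds exempt_fee.
Round 3: (3) [exempt_fee ∧ adult_resident → enrolled_program]. Adds enrolled_program.
enrolled_program first appears in round 3.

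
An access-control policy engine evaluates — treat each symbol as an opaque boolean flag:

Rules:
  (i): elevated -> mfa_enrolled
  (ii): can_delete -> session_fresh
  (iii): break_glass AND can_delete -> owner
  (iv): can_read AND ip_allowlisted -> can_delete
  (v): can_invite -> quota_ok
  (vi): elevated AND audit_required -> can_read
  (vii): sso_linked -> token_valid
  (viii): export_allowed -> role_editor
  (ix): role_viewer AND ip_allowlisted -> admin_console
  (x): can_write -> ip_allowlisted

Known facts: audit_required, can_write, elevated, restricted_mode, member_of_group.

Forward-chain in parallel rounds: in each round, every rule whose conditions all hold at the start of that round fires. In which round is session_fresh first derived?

3

Round 1 — (i), (vi), (x), derive mfa_enrolled, can_read, ip_allowlisted.
Round 2 — (iv), derive can_delete.
Round 3 — (ii), derive session_fresh.
session_fresh first appears in round 3.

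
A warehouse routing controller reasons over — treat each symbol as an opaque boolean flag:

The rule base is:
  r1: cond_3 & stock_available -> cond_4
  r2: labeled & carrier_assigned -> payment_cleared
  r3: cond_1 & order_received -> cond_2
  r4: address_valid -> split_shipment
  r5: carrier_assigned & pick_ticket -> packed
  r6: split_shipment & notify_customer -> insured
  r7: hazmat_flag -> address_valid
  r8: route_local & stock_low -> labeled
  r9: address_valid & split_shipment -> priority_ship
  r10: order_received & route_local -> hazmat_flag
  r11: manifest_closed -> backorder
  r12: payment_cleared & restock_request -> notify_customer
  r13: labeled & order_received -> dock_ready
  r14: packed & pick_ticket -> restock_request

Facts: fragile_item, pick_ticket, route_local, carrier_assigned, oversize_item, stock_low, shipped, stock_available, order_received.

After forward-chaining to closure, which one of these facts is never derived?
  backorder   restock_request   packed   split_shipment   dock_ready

backorder

Round 1 fires r5, r8, r10, giving packed, labeled, hazmat_flag.
Round 2 fires r2, r7, r13, r14, giving payment_cleared, address_valid, dock_ready, restock_request.
Round 3 fires r4, r12, giving split_shipment, notify_customer.
Round 4 fires r6, r9, giving insured, priority_ship.
Derived: split_shipment (round 3), restock_request (round 2), dock_ready (round 2), packed (round 1). backorder never appears in any round.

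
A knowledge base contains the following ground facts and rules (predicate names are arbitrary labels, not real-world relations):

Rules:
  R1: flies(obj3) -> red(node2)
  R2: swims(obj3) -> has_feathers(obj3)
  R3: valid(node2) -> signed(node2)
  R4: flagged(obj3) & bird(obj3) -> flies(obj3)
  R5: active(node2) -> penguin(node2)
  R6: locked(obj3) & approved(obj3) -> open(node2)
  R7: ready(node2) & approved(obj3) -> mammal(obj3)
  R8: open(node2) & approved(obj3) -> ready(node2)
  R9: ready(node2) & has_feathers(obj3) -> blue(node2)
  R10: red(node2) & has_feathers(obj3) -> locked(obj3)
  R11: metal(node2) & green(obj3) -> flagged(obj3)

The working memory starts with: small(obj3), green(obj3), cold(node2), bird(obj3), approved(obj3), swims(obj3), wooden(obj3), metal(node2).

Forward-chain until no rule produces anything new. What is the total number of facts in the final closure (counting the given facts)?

17

Round 1 fires R2, R11, giving has_feathers(obj3), flagged(obj3).
Round 2 fires R4, giving flies(obj3).
Round 3 fires R1, giving red(node2).
Round 4 fires R10, giving locked(obj3).
Round 5 fires R6, giving open(node2).
Round 6 fires R8, giving ready(node2).
Round 7 fires R7, R9, giving mammal(obj3), blue(node2).
Closure: {approved(obj3), bird(obj3), blue(node2), cold(node2), flagged(obj3), flies(obj3), green(obj3), has_feathers(obj3), locked(obj3), mammal(obj3), metal(node2), open(node2), ready(node2), red(node2), small(obj3), swims(obj3), wooden(obj3)} — 17 facts.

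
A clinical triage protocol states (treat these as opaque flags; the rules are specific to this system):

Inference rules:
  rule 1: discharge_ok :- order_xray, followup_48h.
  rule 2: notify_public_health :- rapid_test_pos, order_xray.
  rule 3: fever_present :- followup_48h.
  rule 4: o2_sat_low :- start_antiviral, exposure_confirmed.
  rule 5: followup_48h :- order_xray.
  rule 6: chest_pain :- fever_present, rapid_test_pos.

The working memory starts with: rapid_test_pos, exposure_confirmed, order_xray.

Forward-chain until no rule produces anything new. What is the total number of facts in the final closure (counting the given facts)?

Round 1 fires rule 2, rule 5, giving notify_public_health, followup_48h.
Round 2 fires rule 1, rule 3, giving discharge_ok, fever_present.
Round 3 fires rule 6, giving chest_pain.
Closure: {chest_pain, discharge_ok, exposure_confirmed, fever_present, followup_48h, notify_public_health, order_xray, rapid_test_pos} — 8 facts.

8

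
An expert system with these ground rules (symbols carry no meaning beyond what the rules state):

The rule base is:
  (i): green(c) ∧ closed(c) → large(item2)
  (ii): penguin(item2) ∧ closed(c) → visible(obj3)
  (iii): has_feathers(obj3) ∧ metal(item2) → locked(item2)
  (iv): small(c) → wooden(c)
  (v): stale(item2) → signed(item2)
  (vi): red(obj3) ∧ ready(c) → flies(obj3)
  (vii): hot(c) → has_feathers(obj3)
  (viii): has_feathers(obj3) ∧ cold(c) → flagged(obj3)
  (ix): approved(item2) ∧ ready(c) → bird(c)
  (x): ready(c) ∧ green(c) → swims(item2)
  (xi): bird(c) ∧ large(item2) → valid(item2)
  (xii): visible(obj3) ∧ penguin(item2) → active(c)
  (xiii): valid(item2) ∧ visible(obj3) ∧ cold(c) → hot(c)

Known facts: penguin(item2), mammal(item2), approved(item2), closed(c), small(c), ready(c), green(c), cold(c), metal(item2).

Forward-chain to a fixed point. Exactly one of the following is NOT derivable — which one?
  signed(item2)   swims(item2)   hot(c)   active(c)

signed(item2)

Round 1 fires (i), (ii), (iv), (ix), (x), giving large(item2), visible(obj3), wooden(c), bird(c), swims(item2).
Round 2 fires (xi), (xii), giving valid(item2), active(c).
Round 3 fires (xiii), giving hot(c).
Round 4 fires (vii), giving has_feathers(obj3).
Round 5 fires (iii), (viii), giving locked(item2), flagged(obj3).
Derived: hot(c) (round 3), active(c) (round 2), swims(item2) (round 1). signed(item2) never appears in any round.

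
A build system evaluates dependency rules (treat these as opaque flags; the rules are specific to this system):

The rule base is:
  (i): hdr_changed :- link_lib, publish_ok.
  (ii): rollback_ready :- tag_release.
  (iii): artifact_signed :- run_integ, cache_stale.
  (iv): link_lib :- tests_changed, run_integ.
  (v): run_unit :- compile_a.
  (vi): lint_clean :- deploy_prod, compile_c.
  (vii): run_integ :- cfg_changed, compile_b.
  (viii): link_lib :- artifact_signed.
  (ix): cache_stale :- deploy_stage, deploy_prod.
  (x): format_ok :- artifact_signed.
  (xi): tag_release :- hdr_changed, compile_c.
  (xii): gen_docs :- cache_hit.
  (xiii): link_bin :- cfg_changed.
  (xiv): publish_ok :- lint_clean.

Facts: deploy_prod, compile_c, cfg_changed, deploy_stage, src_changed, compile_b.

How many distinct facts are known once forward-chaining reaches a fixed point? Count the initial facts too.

17

[1] (vi) [lint_clean :- deploy_prod, compile_c.]; (vii) [run_integ :- cfg_changed, compile_b.]; (ix) [cache_stale :- deploy_stage, deploy_prod.]; (xiii) [link_bin :- cfg_changed.]. ⇒ new: lint_clean, run_integ, cache_stale, link_bin.
[2] (iii) [artifact_signed :- run_integ, cache_stale.]; (xiv) [publish_ok :- lint_clean.]. ⇒ new: artifact_signed, publish_ok.
[3] (viii) [link_lib :- artifact_signed.]; (x) [format_ok :- artifact_signed.]. ⇒ new: link_lib, format_ok.
[4] (i) [hdr_changed :- link_lib, publish_ok.]. ⇒ new: hdr_changed.
[5] (xi) [tag_release :- hdr_changed, compile_c.]. ⇒ new: tag_release.
[6] (ii) [rollback_ready :- tag_release.]. ⇒ new: rollback_ready.
Closure: {artifact_signed, cache_stale, cfg_changed, compile_b, compile_c, deploy_prod, deploy_stage, format_ok, hdr_changed, link_bin, link_lib, lint_clean, publish_ok, rollback_ready, run_integ, src_changed, tag_release} — 17 facts.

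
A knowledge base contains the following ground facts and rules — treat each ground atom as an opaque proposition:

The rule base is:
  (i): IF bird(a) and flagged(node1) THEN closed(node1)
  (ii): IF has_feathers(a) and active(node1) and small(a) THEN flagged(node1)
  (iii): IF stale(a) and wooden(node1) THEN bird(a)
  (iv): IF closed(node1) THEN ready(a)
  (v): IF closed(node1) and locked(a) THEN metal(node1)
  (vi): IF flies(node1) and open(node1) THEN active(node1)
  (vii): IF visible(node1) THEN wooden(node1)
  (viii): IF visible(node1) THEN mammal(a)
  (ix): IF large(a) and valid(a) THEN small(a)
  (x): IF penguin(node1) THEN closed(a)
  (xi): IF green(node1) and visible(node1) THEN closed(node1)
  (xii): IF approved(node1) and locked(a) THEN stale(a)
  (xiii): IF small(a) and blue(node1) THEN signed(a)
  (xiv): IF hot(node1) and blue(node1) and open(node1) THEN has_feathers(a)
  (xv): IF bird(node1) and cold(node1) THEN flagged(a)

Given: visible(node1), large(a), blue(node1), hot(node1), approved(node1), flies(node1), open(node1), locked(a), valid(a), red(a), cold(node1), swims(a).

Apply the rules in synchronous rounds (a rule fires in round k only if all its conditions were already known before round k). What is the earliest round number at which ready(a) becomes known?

4

Round 1: (vi) [IF flies(node1) and open(node1) THEN active(node1)]; (vii) [IF visible(node1) THEN wooden(node1)]; (viii) [IF visible(node1) THEN mammal(a)]; (ix) [IF large(a) and valid(a) THEN small(a)]; (xii) [IF approved(node1) and locked(a) THEN stale(a)]; (xiv) [IF hot(node1) and blue(node1) and open(node1) THEN has_feathers(a)]. New: active(node1), wooden(node1), mammal(a), small(a), stale(a), has_feathers(a).
Round 2: (ii) [IF has_feathers(a) and active(node1) and small(a) THEN flagged(node1)]; (iii) [IF stale(a) and wooden(node1) THEN bird(a)]; (xiii) [IF small(a) and blue(node1) THEN signed(a)]. New: flagged(node1), bird(a), signed(a).
Round 3: (i) [IF bird(a) and flagged(node1) THEN closed(node1)]. New: closed(node1).
Round 4: (iv) [IF closed(node1) THEN ready(a)]; (v) [IF closed(node1) and locked(a) THEN metal(node1)]. New: ready(a), metal(node1).
ready(a) first appears in round 4.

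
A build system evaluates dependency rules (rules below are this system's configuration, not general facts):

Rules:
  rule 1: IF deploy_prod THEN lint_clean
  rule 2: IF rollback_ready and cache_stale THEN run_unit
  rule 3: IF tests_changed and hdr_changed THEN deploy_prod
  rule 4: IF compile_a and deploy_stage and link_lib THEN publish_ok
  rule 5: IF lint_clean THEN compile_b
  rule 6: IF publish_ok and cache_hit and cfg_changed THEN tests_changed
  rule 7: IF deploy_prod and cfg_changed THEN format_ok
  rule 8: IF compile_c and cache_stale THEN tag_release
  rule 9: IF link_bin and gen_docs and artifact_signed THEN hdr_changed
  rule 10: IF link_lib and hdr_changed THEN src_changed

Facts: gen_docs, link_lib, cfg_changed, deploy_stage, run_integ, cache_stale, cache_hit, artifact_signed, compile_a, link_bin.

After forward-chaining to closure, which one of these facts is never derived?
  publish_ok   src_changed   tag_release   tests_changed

Round 1 fires rule 4, rule 9, giving publish_ok, hdr_changed.
Round 2 fires rule 6, rule 10, giving tests_changed, src_changed.
Round 3 fires rule 3, giving deploy_prod.
Round 4 fires rule 1, rule 7, giving lint_clean, format_ok.
Round 5 fires rule 5, giving compile_b.
Derived: src_changed (round 2), publish_ok (round 1), tests_changed (round 2). tag_release never appears in any round.

tag_release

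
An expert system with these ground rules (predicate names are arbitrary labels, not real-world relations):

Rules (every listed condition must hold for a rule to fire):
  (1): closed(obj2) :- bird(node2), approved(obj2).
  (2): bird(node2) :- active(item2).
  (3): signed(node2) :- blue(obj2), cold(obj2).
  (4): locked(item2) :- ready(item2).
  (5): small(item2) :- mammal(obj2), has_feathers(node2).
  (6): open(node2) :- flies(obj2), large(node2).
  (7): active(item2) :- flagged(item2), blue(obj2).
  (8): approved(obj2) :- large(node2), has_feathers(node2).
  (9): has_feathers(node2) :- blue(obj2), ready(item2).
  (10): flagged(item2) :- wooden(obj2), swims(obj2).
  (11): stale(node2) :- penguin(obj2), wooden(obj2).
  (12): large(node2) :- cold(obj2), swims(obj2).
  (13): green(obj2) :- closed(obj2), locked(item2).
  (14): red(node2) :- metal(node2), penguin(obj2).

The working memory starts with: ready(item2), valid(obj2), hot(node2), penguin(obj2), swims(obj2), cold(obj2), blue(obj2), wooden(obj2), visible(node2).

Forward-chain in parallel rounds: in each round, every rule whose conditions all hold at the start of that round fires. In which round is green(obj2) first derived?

5

Round 1 — (3), (4), (9), (10), (11), (12), derive signed(node2), locked(item2), has_feathers(node2), flagged(item2), stale(node2), large(node2).
Round 2 — (7), (8), derive active(item2), approved(obj2).
Round 3 — (2), derive bird(node2).
Round 4 — (1), derive closed(obj2).
Round 5 — (13), derive green(obj2).
green(obj2) first appears in round 5.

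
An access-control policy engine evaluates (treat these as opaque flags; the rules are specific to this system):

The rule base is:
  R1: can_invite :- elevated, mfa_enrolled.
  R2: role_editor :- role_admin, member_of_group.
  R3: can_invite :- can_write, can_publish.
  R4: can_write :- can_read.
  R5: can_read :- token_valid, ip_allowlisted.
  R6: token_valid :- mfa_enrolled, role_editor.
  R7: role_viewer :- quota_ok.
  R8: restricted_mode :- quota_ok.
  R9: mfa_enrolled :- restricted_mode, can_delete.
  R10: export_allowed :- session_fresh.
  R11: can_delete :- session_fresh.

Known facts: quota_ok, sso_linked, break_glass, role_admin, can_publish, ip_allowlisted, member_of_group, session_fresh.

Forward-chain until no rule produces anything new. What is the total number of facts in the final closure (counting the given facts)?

Round 1 — R2, R7, R8, R10, R11, derive role_editor, role_viewer, restricted_mode, export_allowed, can_delete.
Round 2 — R9, derive mfa_enrolled.
Round 3 — R6, derive token_valid.
Round 4 — R5, derive can_read.
Round 5 — R4, derive can_write.
Round 6 — R3, derive can_invite.
Closure: {break_glass, can_delete, can_invite, can_publish, can_read, can_write, export_allowed, ip_allowlisted, member_of_group, mfa_enrolled, quota_ok, restricted_mode, role_admin, role_editor, role_viewer, session_fresh, sso_linked, token_valid} — 18 facts.

18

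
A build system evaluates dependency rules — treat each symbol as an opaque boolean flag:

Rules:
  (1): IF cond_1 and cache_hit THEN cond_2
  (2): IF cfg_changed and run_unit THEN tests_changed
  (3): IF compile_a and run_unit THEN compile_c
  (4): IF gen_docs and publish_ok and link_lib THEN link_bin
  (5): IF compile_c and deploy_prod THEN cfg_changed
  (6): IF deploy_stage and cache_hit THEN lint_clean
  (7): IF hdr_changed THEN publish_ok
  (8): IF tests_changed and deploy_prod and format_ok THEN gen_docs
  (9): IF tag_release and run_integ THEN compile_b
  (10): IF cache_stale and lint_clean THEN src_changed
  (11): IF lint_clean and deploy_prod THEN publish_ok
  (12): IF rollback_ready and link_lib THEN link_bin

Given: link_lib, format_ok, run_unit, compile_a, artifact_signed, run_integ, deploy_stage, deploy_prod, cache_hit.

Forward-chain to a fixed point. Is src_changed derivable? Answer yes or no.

Round 1 fires (3), (6), giving compile_c, lint_clean.
Round 2 fires (5), (11), giving cfg_changed, publish_ok.
Round 3 fires (2), giving tests_changed.
Round 4 fires (8), giving gen_docs.
Round 5 fires (4), giving link_bin.
Fixed point reached. src_changed is concluded only by (10); (10) needs cache_stale (never derived).

no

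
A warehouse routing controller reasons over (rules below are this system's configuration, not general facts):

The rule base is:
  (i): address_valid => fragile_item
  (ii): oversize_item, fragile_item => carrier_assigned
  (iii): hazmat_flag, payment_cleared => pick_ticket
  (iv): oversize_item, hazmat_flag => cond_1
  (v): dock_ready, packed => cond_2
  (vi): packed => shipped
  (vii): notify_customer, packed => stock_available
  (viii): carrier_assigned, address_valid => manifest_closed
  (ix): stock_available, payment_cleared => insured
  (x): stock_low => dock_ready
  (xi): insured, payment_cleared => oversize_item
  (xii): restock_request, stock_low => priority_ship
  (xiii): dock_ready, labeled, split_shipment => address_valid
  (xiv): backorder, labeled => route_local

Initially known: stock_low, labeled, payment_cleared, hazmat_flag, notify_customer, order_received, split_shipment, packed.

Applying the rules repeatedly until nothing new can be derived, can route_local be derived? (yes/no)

Round 1: (iii) [hazmat_flag, payment_cleared => pick_ticket]; (vi) [packed => shipped]; (vii) [notify_customer, packed => stock_available]; (x) [stock_low => dock_ready]. New: pick_ticket, shipped, stock_available, dock_ready.
Round 2: (v) [dock_ready, packed => cond_2]; (ix) [stock_available, payment_cleared => insured]; (xiii) [dock_ready, labeled, split_shipment => address_valid]. New: cond_2, insured, address_valid.
Round 3: (i) [address_valid => fragile_item]; (xi) [insured, payment_cleared => oversize_item]. New: fragile_item, oversize_item.
Round 4: (ii) [oversize_item, fragile_item => carrier_assigned]; (iv) [oversize_item, hazmat_flag => cond_1]. New: carrier_assigned, cond_1.
Round 5: (viii) [carrier_assigned, address_valid => manifest_closed]. New: manifest_closed.
Fixed point reached. route_local is concluded only by (xiv); (xiv) needs backorder (never derived).

no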